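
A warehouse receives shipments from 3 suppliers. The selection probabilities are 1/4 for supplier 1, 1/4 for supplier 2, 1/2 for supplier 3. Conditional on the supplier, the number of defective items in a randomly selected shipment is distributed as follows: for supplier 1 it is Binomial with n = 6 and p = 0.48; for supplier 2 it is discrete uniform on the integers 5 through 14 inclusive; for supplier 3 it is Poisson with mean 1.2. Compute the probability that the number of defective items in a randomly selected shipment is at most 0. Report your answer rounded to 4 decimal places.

0.1555

Conditional on each supplier, P(X ≤ 0): 1: 0.0197706; 2: 0; 3: 0.301194.
By total probability, P(X ≤ 0) = 0.25·0.0197706 + 0.25·0 + 0.5·0.301194 = 0.15554.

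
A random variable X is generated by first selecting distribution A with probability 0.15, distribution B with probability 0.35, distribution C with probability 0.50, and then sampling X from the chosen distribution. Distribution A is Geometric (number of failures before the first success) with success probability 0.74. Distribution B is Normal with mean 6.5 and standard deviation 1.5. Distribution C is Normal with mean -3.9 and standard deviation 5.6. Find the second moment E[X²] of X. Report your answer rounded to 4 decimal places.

38.9497

For each component E[X²] = Var + (mean)², giving A: 0.598247; B: 44.5; C: 46.57.
Overall E[X²] = 0.15·0.598247 + 0.35·44.5 + 0.5·46.57 = 38.9497.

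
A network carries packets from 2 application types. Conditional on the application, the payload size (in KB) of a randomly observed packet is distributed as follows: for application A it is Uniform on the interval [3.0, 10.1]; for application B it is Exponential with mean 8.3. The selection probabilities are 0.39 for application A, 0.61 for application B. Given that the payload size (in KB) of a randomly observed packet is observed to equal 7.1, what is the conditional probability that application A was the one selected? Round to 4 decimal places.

0.6374

Likelihoods f(7.1 | ·): A: 0.140845; B: 0.0512173.
Posterior ∝ prior × likelihood. Numerator for A: 0.39·0.140845 = 0.0549296.
Normalizing constant: 0.39·0.140845 + 0.61·0.0512173 = 0.0861722.
P(A | observation) = 0.0549296 / 0.0861722 = 0.63744.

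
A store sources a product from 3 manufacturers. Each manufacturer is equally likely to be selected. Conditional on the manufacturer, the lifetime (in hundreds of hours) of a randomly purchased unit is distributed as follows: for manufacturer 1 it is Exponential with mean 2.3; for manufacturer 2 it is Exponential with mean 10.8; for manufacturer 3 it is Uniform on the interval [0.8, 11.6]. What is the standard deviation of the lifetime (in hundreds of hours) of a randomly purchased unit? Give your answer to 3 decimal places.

7.480

Per component, 1: μ=2.3, E[X²]=10.58; 2: μ=10.8, E[X²]=233.28; 3: μ=6.2, E[X²]=48.16.
E[X] = 0.333333·2.3 + 0.333333·10.8 + 0.333333·6.2 = 6.43333.
E[X²] = 0.333333·10.58 + 0.333333·233.28 + 0.333333·48.16 = 97.34.
Var(X) = E[X²] − (E[X])² = 97.34 − 41.3878 = 55.9522.
SD(X) = √55.9522 = 7.48012.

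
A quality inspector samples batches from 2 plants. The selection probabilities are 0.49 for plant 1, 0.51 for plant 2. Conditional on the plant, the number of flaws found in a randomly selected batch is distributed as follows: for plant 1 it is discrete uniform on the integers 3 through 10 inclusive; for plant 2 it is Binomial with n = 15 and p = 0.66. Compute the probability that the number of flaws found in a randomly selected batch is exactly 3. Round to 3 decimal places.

0.061

Conditional on each plant, P(X = 3): 1: 0.125; 2: 0.000312169.
By total probability, P(X = 3) = 0.49·0.125 + 0.51·0.000312169 = 0.0614092.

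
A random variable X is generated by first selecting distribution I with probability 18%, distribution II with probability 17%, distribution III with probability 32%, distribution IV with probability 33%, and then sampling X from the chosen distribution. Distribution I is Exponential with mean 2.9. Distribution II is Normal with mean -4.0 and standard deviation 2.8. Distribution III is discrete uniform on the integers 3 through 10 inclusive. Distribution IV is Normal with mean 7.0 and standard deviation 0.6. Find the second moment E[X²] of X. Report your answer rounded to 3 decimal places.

For each component E[X²] = Var + (mean)², giving I: 16.82; II: 23.84; III: 47.5; IV: 49.36.
Overall E[X²] = 0.18·16.82 + 0.17·23.84 + 0.32·47.5 + 0.33·49.36 = 38.5692.

38.569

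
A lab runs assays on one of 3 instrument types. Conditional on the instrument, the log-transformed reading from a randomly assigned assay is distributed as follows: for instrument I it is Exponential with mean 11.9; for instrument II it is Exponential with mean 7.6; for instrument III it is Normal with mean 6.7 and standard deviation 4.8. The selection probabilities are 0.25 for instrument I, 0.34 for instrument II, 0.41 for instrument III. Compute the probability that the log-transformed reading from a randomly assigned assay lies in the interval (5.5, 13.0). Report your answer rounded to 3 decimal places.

Conditional on each instrument, P(5.5 < X < 13.0): I: 0.294508; II: 0.304192; III: 0.504031.
By total probability, P(5.5 < X < 13.0) = 0.25·0.294508 + 0.34·0.304192 + 0.41·0.504031 = 0.383705.

0.384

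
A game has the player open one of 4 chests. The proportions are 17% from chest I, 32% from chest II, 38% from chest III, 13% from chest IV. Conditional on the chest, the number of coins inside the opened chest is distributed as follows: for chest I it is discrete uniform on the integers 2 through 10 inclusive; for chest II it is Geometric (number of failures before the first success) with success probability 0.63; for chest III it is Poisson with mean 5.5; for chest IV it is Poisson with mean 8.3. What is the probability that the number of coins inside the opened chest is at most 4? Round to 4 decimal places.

0.5212

Conditional on each chest, P(X ≤ 4): I: 0.333333; II: 0.993066; III: 0.357518; IV: 0.0836969.
By total probability, P(X ≤ 4) = 0.17·0.333333 + 0.32·0.993066 + 0.38·0.357518 + 0.13·0.0836969 = 0.521185.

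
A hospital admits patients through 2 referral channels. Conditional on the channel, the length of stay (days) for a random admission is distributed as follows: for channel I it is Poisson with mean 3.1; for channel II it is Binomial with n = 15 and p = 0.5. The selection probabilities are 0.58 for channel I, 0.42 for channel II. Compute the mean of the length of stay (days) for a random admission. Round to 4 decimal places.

4.9480

Component means — I: 3.1; II: 7.5.
E[X] = 0.58·3.1 + 0.42·7.5 = 4.948.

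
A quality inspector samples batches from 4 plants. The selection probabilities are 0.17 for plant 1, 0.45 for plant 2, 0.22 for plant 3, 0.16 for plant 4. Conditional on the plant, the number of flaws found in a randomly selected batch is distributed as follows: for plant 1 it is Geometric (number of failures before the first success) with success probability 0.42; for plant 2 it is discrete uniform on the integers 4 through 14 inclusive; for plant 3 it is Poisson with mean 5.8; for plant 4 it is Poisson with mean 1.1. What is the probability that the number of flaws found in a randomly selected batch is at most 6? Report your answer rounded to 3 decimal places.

0.589

Conditional on each plant, P(X ≤ 6): 1: 0.97792; 2: 0.272727; 3: 0.638391; 4: 0.999851.
By total probability, P(X ≤ 6) = 0.17·0.97792 + 0.45·0.272727 + 0.22·0.638391 + 0.16·0.999851 = 0.589396.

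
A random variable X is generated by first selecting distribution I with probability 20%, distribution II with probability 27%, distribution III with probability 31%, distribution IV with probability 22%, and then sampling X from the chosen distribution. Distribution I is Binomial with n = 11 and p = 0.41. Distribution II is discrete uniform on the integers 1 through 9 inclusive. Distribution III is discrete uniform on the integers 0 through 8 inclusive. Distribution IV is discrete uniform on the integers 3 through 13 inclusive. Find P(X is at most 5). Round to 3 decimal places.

Conditional on each component, P(X ≤ 5): I: 0.730976; II: 0.555556; III: 0.666667; IV: 0.272727.
By total probability, P(X ≤ 5) = 0.2·0.730976 + 0.27·0.555556 + 0.31·0.666667 + 0.22·0.272727 = 0.562862.

0.563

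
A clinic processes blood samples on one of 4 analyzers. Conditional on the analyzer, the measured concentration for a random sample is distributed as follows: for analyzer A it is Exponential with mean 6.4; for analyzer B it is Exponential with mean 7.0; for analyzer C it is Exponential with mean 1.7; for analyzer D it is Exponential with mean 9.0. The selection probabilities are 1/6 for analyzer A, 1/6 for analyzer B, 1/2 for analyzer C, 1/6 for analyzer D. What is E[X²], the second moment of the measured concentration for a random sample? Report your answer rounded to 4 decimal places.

For each component E[X²] = Var + (mean)², giving A: 81.92; B: 98; C: 5.78; D: 162.
Overall E[X²] = 0.166667·81.92 + 0.166667·98 + 0.5·5.78 + 0.166667·162 = 59.8767.

59.8767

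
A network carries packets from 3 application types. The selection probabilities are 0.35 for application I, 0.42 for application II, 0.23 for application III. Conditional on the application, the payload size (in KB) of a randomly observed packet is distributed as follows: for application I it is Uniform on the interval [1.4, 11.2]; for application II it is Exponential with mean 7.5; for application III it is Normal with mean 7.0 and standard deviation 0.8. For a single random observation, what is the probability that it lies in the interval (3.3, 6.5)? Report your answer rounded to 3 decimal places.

Conditional on each application, P(3.3 < X < 6.5): I: 0.326531; II: 0.223686; III: 0.265984.
By total probability, P(3.3 < X < 6.5) = 0.35·0.326531 + 0.42·0.223686 + 0.23·0.265984 = 0.26941.

0.269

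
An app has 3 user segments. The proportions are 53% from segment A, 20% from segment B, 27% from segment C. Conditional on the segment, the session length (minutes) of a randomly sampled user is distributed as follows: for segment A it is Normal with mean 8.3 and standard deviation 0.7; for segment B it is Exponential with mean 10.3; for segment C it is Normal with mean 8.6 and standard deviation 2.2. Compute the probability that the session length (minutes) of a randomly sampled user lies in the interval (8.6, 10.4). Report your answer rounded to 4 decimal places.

0.2695

Conditional on each segment, P(8.6 < X < 10.4): A: 0.332768; B: 0.0695705; C: 0.293373.
By total probability, P(8.6 < X < 10.4) = 0.53·0.332768 + 0.2·0.0695705 + 0.27·0.293373 = 0.269492.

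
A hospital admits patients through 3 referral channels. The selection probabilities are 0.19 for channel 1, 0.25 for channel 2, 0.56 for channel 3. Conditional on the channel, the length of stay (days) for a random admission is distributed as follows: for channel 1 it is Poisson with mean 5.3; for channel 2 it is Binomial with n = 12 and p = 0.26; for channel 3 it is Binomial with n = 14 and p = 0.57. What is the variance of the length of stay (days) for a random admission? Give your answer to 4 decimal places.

Per component, 1: μ=5.3, E[X²]=33.39; 2: μ=3.12, E[X²]=12.0432; 3: μ=7.98, E[X²]=67.1118.
E[X] = 0.19·5.3 + 0.25·3.12 + 0.56·7.98 = 6.2558.
E[X²] = 0.19·33.39 + 0.25·12.0432 + 0.56·67.1118 = 46.9375.
Var(X) = E[X²] − (E[X])² = 46.9375 − 39.135 = 7.80247.

7.8025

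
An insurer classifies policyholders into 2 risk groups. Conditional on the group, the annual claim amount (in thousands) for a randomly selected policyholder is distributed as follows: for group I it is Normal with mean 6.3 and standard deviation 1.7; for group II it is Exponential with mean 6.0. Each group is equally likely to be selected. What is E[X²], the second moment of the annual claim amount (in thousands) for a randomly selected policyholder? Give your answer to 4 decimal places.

57.2900

For each component E[X²] = Var + (mean)², giving I: 42.58; II: 72.
Overall E[X²] = 0.5·42.58 + 0.5·72 = 57.29.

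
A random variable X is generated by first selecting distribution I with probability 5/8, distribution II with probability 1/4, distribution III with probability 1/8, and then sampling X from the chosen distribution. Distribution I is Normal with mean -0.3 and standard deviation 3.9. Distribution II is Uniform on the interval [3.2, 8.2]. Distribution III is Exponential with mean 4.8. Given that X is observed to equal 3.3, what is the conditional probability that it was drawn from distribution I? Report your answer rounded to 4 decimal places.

Likelihoods f(3.3 | ·): I: 0.0668068; II: 0.2; III: 0.104757.
Posterior ∝ prior × likelihood. Numerator for I: 0.625·0.0668068 = 0.0417542.
Normalizing constant: 0.625·0.0668068 + 0.25·0.2 + 0.125·0.104757 = 0.104849.
P(I | observation) = 0.0417542 / 0.104849 = 0.398233.

0.3982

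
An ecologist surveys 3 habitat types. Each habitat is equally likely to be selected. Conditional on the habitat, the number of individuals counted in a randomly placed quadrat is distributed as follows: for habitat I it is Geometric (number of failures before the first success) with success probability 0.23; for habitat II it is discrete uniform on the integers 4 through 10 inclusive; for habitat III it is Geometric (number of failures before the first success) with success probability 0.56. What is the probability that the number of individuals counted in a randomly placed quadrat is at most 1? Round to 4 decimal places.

0.4045

Conditional on each habitat, P(X ≤ 1): I: 0.4071; II: 0; III: 0.8064.
By total probability, P(X ≤ 1) = 0.333333·0.4071 + 0.333333·0 + 0.333333·0.8064 = 0.4045.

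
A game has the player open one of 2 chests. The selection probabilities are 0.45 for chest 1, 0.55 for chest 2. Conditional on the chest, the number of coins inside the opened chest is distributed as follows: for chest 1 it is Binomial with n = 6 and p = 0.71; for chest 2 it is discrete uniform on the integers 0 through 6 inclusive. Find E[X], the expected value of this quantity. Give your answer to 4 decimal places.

Component means — 1: 4.26; 2: 3.
E[X] = 0.45·4.26 + 0.55·3 = 3.567.

3.5670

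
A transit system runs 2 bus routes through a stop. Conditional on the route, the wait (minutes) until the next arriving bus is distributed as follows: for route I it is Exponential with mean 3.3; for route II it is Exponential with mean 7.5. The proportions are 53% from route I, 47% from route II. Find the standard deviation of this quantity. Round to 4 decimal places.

Per component, I: μ=3.3, E[X²]=21.78; II: μ=7.5, E[X²]=112.5.
E[X] = 0.53·3.3 + 0.47·7.5 = 5.274.
E[X²] = 0.53·21.78 + 0.47·112.5 = 64.4184.
Var(X) = E[X²] − (E[X])² = 64.4184 − 27.8151 = 36.6033.
SD(X) = √36.6033 = 6.05007.

6.0501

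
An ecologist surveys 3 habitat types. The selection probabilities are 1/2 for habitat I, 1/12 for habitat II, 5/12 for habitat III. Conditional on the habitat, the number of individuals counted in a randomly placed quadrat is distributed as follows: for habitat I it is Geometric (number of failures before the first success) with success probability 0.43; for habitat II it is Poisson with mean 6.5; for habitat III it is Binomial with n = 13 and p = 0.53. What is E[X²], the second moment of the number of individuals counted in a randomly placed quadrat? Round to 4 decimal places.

For each component E[X²] = Var + (mean)², giving I: 4.83991; II: 48.75; III: 50.7104.
Overall E[X²] = 0.5·4.83991 + 0.0833333·48.75 + 0.416667·50.7104 = 27.6118.

27.6118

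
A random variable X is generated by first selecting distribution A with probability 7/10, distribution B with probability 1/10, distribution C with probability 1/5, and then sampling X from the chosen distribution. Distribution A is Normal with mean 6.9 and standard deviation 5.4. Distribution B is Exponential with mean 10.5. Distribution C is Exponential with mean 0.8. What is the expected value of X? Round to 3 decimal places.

Component means — A: 6.9; B: 10.5; C: 0.8.
E[X] = 0.7·6.9 + 0.1·10.5 + 0.2·0.8 = 6.04.

6.040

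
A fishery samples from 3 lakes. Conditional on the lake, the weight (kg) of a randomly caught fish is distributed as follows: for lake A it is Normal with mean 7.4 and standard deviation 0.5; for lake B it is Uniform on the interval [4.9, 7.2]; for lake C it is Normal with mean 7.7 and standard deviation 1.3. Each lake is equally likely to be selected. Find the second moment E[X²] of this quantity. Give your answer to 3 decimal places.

For each component E[X²] = Var + (mean)², giving A: 55.01; B: 37.0433; C: 60.98.
Overall E[X²] = 0.333333·55.01 + 0.333333·37.0433 + 0.333333·60.98 = 51.0111.

51.011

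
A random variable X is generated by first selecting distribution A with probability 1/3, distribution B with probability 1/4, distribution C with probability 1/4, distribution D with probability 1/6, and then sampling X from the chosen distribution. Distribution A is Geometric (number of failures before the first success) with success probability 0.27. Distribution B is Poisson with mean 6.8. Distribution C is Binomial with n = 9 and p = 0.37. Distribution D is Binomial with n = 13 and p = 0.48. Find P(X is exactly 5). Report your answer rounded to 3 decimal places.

0.116

Conditional on each component, P(X = 5): A: 0.0559729; B: 0.134946; C: 0.137639; D: 0.175312.
By total probability, P(X = 5) = 0.333333·0.0559729 + 0.25·0.134946 + 0.25·0.137639 + 0.166667·0.175312 = 0.116023.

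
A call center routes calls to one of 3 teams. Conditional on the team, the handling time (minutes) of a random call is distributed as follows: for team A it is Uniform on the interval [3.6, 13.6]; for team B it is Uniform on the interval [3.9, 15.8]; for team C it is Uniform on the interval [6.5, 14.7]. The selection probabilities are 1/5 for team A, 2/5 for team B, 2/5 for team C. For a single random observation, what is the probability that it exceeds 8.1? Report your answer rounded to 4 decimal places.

0.6908

Conditional on each team, P(X > 8.1): A: 0.55; B: 0.647059; C: 0.804878.
By total probability, P(X > 8.1) = 0.2·0.55 + 0.4·0.647059 + 0.4·0.804878 = 0.690775.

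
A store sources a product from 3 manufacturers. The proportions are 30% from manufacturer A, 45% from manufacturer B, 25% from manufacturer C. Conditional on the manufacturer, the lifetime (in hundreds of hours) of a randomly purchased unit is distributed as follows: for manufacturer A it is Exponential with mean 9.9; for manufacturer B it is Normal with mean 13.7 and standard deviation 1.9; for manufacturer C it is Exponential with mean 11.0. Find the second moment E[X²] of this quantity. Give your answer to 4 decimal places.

For each component E[X²] = Var + (mean)², giving A: 196.02; B: 191.3; C: 242.
Overall E[X²] = 0.3·196.02 + 0.45·191.3 + 0.25·242 = 205.391.

205.3910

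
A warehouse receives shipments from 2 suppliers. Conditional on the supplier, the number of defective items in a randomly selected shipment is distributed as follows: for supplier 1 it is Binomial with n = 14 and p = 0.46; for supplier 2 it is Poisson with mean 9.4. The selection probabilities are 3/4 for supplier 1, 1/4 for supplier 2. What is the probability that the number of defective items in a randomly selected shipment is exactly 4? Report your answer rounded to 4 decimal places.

Conditional on each supplier, P(X = 4): 1: 0.0944937; 2: 0.0269111.
By total probability, P(X = 4) = 0.75·0.0944937 + 0.25·0.0269111 = 0.0775981.

0.0776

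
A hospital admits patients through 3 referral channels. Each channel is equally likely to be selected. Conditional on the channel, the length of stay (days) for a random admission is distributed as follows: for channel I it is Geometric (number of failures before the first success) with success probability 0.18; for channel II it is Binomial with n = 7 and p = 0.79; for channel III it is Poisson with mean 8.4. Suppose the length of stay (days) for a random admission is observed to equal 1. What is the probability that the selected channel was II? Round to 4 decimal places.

0.0032

Likelihoods P(X=1 | ·): I: 0.1476; II: 0.000474287; III: 0.00188889.
Posterior ∝ prior × likelihood. Numerator for II: 0.333333·0.000474287 = 0.000158096.
Normalizing constant: 0.333333·0.1476 + 0.333333·0.000474287 + 0.333333·0.00188889 = 0.0499877.
P(II | observation) = 0.000158096 / 0.0499877 = 0.00316269.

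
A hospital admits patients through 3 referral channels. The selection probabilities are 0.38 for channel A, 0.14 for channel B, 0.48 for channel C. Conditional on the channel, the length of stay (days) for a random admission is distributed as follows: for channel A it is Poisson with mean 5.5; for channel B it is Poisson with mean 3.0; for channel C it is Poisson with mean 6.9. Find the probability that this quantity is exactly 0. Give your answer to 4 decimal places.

Conditional on each channel, P(X = 0): A: 0.00408677; B: 0.0497871; C: 0.00100779.
By total probability, P(X = 0) = 0.38·0.00408677 + 0.14·0.0497871 + 0.48·0.00100779 = 0.0090069.

0.0090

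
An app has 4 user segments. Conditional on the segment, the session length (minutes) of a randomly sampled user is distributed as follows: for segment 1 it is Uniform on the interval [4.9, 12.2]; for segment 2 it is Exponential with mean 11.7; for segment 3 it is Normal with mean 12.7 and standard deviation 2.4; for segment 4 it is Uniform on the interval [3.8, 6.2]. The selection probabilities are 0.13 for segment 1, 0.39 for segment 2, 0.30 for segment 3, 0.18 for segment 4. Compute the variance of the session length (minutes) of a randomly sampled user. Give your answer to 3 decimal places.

63.718

Per component, 1: μ=8.55, E[X²]=77.5433; 2: μ=11.7, E[X²]=273.78; 3: μ=12.7, E[X²]=167.05; 4: μ=5, E[X²]=25.48.
E[X] = 0.13·8.55 + 0.39·11.7 + 0.3·12.7 + 0.18·5 = 10.3845.
E[X²] = 0.13·77.5433 + 0.39·273.78 + 0.3·167.05 + 0.18·25.48 = 171.556.
Var(X) = E[X²] − (E[X])² = 171.556 − 107.838 = 63.7184.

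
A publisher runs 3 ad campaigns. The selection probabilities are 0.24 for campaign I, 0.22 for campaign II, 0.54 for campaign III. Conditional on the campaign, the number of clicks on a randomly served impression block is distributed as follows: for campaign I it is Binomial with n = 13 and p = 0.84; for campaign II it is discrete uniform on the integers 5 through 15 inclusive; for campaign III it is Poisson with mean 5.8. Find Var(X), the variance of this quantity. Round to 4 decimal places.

11.2890

Per component, I: μ=10.92, E[X²]=120.994; II: μ=10, E[X²]=110; III: μ=5.8, E[X²]=39.44.
E[X] = 0.24·10.92 + 0.22·10 + 0.54·5.8 = 7.9528.
E[X²] = 0.24·120.994 + 0.22·110 + 0.54·39.44 = 74.5361.
Var(X) = E[X²] − (E[X])² = 74.5361 − 63.247 = 11.289.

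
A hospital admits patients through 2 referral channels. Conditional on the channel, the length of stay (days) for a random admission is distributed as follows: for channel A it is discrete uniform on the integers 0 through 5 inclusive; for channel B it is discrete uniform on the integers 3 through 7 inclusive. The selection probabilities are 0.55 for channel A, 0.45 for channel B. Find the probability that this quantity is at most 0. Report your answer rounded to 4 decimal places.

0.0917

Conditional on each channel, P(X ≤ 0): A: 0.166667; B: 0.
By total probability, P(X ≤ 0) = 0.55·0.166667 + 0.45·0 = 0.0916667.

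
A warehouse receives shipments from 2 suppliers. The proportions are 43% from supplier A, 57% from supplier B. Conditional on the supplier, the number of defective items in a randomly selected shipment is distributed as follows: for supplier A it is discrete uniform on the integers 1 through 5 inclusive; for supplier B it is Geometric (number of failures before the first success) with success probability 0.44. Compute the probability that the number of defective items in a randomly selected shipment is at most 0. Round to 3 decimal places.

Conditional on each supplier, P(X ≤ 0): A: 0; B: 0.44.
By total probability, P(X ≤ 0) = 0.43·0 + 0.57·0.44 = 0.2508.

0.251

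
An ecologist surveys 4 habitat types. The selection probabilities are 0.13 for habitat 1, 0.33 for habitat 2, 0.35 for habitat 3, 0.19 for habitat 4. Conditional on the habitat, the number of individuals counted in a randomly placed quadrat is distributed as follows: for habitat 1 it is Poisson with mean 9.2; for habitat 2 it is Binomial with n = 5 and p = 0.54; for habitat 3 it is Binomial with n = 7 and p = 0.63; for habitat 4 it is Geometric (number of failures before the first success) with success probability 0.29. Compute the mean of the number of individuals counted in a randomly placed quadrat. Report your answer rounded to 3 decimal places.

4.096

Component means — 1: 9.2; 2: 2.7; 3: 4.41; 4: 2.44828.
E[X] = 0.13·9.2 + 0.33·2.7 + 0.35·4.41 + 0.19·2.44828 = 4.09567.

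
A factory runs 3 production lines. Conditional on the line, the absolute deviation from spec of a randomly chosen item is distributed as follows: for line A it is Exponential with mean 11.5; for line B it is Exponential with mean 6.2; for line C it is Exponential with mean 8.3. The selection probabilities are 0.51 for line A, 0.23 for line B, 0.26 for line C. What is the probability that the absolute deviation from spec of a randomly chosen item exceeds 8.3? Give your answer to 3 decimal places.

Conditional on each line, P(X > 8.3): A: 0.485906; B: 0.262184; C: 0.367879.
By total probability, P(X > 8.3) = 0.51·0.485906 + 0.23·0.262184 + 0.26·0.367879 = 0.403763.

0.404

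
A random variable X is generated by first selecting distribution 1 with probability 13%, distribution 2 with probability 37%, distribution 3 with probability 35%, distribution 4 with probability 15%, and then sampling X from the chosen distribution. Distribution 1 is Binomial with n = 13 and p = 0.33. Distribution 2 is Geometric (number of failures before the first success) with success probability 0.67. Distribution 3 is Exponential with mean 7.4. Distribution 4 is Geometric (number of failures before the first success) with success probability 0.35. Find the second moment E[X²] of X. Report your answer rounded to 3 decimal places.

42.773

For each component E[X²] = Var + (mean)², giving 1: 21.2784; 2: 0.977723; 3: 109.52; 4: 8.7551.
Overall E[X²] = 0.13·21.2784 + 0.37·0.977723 + 0.35·109.52 + 0.15·8.7551 = 42.7732.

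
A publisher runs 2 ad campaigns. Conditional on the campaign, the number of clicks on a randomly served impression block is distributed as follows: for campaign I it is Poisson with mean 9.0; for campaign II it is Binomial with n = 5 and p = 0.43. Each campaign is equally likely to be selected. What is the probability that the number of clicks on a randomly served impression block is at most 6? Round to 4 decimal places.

Conditional on each campaign, P(X ≤ 6): I: 0.206781; II: 1.
By total probability, P(X ≤ 6) = 0.5·0.206781 + 0.5·1 = 0.60339.

0.6034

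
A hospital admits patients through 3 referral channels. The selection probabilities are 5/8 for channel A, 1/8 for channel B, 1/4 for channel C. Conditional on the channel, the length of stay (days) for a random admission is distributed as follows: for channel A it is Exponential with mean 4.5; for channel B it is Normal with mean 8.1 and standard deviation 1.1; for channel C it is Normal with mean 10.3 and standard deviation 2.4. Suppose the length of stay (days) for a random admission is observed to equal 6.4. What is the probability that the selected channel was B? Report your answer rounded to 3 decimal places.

0.235

Likelihoods f(6.4 | ·): A: 0.053595; B: 0.109869; C: 0.0443909.
Posterior ∝ prior × likelihood. Numerator for B: 0.125·0.109869 = 0.0137337.
Normalizing constant: 0.625·0.053595 + 0.125·0.109869 + 0.25·0.0443909 = 0.0583283.
P(B | observation) = 0.0137337 / 0.0583283 = 0.235455.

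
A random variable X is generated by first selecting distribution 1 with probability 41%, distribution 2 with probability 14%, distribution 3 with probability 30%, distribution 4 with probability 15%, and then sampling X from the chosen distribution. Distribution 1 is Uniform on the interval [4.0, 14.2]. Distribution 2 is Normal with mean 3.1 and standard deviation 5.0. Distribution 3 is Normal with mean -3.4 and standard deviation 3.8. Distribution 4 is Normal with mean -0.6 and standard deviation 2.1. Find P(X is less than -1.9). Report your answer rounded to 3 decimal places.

Conditional on each component, P(X < -1.9): 1: 0; 2: 0.158655; 3: 0.653481; 4: 0.267942.
By total probability, P(X < -1.9) = 0.41·0 + 0.14·0.158655 + 0.3·0.653481 + 0.15·0.267942 = 0.258448.

0.258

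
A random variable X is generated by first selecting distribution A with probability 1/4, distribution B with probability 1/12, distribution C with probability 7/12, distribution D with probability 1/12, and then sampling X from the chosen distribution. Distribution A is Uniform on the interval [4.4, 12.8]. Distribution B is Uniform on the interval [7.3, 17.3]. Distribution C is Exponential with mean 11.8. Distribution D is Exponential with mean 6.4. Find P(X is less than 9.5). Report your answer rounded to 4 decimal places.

0.5571

Conditional on each component, P(X < 9.5): A: 0.607143; B: 0.22; C: 0.55295; D: 0.773356.
By total probability, P(X < 9.5) = 0.25·0.607143 + 0.0833333·0.22 + 0.583333·0.55295 + 0.0833333·0.773356 = 0.55712.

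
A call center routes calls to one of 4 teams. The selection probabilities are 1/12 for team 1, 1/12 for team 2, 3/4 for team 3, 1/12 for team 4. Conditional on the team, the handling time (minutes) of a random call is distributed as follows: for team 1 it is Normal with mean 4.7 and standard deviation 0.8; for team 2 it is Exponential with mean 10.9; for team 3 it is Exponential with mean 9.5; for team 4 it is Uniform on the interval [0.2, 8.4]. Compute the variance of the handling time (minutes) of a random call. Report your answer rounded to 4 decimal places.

Per component, 1: μ=4.7, E[X²]=22.73; 2: μ=10.9, E[X²]=237.62; 3: μ=9.5, E[X²]=180.5; 4: μ=4.3, E[X²]=24.0933.
E[X] = 0.0833333·4.7 + 0.0833333·10.9 + 0.75·9.5 + 0.0833333·4.3 = 8.78333.
E[X²] = 0.0833333·22.73 + 0.0833333·237.62 + 0.75·180.5 + 0.0833333·24.0933 = 159.079.
Var(X) = E[X²] − (E[X])² = 159.079 − 77.1469 = 81.9317.

81.9317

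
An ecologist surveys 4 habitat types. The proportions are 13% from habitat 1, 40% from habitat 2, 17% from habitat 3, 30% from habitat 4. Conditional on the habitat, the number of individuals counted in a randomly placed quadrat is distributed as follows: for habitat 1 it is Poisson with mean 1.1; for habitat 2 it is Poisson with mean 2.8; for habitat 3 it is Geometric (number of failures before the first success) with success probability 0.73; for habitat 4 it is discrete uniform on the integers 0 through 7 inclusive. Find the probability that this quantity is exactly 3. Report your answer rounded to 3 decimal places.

Conditional on each habitat, P(X = 3): 1: 0.0738419; 2: 0.222484; 3: 0.0143686; 4: 0.125.
By total probability, P(X = 3) = 0.13·0.0738419 + 0.4·0.222484 + 0.17·0.0143686 + 0.3·0.125 = 0.138536.

0.139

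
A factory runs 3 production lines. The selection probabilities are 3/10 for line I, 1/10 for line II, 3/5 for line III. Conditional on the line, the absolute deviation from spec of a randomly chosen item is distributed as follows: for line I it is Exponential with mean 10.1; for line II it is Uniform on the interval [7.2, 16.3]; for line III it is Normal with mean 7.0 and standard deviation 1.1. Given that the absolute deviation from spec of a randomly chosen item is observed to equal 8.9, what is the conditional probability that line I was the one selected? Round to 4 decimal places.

Likelihoods f(8.9 | ·): I: 0.0410189; II: 0.10989; III: 0.0815952.
Posterior ∝ prior × likelihood. Numerator for I: 0.3·0.0410189 = 0.0123057.
Normalizing constant: 0.3·0.0410189 + 0.1·0.10989 + 0.6·0.0815952 = 0.0722518.
P(I | observation) = 0.0123057 / 0.0722518 = 0.170316.

0.1703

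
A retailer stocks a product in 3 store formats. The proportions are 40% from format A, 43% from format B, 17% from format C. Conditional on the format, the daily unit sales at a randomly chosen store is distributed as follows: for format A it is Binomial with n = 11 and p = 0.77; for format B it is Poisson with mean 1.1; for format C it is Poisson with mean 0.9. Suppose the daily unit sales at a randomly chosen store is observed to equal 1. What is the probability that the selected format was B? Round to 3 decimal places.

Likelihoods P(X=1 | ·): A: 3.50883e-06; B: 0.366158; C: 0.365913.
Posterior ∝ prior × likelihood. Numerator for B: 0.43·0.366158 = 0.157448.
Normalizing constant: 0.4·3.50883e-06 + 0.43·0.366158 + 0.17·0.365913 = 0.219655.
P(B | observation) = 0.157448 / 0.219655 = 0.716798.

0.717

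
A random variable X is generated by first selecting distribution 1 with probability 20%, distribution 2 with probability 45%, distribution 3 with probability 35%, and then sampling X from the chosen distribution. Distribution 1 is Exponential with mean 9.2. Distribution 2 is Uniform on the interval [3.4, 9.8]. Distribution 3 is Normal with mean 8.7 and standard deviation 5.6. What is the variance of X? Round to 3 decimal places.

Per component, 1: μ=9.2, E[X²]=169.28; 2: μ=6.6, E[X²]=46.9733; 3: μ=8.7, E[X²]=107.05.
E[X] = 0.2·9.2 + 0.45·6.6 + 0.35·8.7 = 7.855.
E[X²] = 0.2·169.28 + 0.45·46.9733 + 0.35·107.05 = 92.4615.
Var(X) = E[X²] − (E[X])² = 92.4615 − 61.701 = 30.7605.

30.760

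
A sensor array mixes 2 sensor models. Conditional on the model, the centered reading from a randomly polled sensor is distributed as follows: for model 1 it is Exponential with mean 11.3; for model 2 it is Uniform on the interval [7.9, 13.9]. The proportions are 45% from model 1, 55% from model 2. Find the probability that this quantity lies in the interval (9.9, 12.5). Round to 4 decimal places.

Conditional on each model, P(9.9 < X < 12.5): 1: 0.0855857; 2: 0.433333.
By total probability, P(9.9 < X < 12.5) = 0.45·0.0855857 + 0.55·0.433333 = 0.276847.

0.2768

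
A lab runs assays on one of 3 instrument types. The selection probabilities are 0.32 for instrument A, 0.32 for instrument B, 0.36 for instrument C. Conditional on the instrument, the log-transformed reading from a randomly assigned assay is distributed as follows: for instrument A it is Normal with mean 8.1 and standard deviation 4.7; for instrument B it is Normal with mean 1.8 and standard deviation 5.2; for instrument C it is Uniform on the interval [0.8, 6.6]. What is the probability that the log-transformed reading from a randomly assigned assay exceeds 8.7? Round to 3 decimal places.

0.173

Conditional on each instrument, P(X > 8.7): A: 0.449209; B: 0.0922671; C: 0.
By total probability, P(X > 8.7) = 0.32·0.449209 + 0.32·0.0922671 + 0.36·0 = 0.173272.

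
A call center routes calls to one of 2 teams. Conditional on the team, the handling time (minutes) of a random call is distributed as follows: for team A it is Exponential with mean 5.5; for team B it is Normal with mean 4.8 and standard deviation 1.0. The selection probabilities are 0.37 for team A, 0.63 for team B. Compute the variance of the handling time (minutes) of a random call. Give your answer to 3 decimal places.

11.937

Per component, A: μ=5.5, E[X²]=60.5; B: μ=4.8, E[X²]=24.04.
E[X] = 0.37·5.5 + 0.63·4.8 = 5.059.
E[X²] = 0.37·60.5 + 0.63·24.04 = 37.5302.
Var(X) = E[X²] − (E[X])² = 37.5302 − 25.5935 = 11.9367.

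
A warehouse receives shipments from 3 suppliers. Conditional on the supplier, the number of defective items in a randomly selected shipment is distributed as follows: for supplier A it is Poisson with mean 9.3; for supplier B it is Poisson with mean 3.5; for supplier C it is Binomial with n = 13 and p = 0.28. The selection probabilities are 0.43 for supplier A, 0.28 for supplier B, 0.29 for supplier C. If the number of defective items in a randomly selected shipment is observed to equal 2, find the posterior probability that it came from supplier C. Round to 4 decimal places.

Likelihoods P(X=2 | ·): A: 0.00395364; B: 0.184959; C: 0.164842.
Posterior ∝ prior × likelihood. Numerator for C: 0.29·0.164842 = 0.0478042.
Normalizing constant: 0.43·0.00395364 + 0.28·0.184959 + 0.29·0.164842 = 0.101293.
P(C | observation) = 0.0478042 / 0.101293 = 0.471941.

0.4719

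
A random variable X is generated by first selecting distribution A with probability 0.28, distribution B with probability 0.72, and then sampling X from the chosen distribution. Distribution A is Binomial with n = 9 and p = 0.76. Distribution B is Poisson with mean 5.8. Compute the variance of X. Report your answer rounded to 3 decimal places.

4.854

Per component, A: μ=6.84, E[X²]=48.4272; B: μ=5.8, E[X²]=39.44.
E[X] = 0.28·6.84 + 0.72·5.8 = 6.0912.
E[X²] = 0.28·48.4272 + 0.72·39.44 = 41.9564.
Var(X) = E[X²] − (E[X])² = 41.9564 − 37.1027 = 4.8537.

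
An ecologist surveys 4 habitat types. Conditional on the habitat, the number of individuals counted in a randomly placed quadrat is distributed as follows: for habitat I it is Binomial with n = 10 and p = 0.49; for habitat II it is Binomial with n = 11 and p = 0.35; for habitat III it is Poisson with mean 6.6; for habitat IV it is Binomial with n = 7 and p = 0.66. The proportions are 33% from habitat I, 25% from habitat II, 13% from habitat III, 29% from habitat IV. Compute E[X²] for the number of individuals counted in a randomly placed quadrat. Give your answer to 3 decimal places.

For each component E[X²] = Var + (mean)², giving I: 26.509; II: 17.325; III: 50.16; IV: 22.9152.
Overall E[X²] = 0.33·26.509 + 0.25·17.325 + 0.13·50.16 + 0.29·22.9152 = 26.2454.

26.245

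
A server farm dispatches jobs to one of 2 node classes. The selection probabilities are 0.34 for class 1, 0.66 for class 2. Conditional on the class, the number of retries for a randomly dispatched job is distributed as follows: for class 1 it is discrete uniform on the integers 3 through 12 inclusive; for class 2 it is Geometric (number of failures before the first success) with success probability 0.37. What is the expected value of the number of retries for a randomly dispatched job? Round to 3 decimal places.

3.674

Component means — 1: 7.5; 2: 1.7027.
E[X] = 0.34·7.5 + 0.66·1.7027 = 3.67378.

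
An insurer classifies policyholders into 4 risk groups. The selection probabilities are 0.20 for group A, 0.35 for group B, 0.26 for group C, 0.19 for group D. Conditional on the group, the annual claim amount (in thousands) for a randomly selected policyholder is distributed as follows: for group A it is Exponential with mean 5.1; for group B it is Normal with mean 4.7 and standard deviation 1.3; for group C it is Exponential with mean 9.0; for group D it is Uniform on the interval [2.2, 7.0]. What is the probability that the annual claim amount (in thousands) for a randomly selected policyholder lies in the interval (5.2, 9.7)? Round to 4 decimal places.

0.2935

Conditional on each group, P(5.2 < X < 9.7): A: 0.211461; B: 0.350201; C: 0.220793; D: 0.375.
By total probability, P(5.2 < X < 9.7) = 0.2·0.211461 + 0.35·0.350201 + 0.26·0.220793 + 0.19·0.375 = 0.293519.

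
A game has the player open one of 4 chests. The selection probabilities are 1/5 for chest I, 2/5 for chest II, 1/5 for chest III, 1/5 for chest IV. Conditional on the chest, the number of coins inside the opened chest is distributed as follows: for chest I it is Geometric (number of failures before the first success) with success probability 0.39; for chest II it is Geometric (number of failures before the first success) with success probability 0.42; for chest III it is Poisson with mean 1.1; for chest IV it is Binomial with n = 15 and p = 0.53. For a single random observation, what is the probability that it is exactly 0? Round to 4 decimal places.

0.3126

Conditional on each chest, P(X = 0): I: 0.39; II: 0.42; III: 0.332871; IV: 1.20633e-05.
By total probability, P(X = 0) = 0.2·0.39 + 0.4·0.42 + 0.2·0.332871 + 0.2·1.20633e-05 = 0.312577.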